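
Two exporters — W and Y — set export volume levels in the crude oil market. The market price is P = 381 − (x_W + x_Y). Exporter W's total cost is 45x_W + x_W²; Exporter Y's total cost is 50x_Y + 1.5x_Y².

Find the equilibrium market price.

258

Exporter W's profit: π = x_W(381 − (x_W + x_Y)) − 45x_W − x_W².
∂π/∂x_W = 336 − 4x_W − x_Y = 0, so x_W = 84 − 0.25x_Y.
For Y: ∂π/∂x_Y = 331 − 5x_Y − x_W = 0 ⇒ x_Y = 66.2 − 0.2x_W.
Plugging x_Y into W's best response: x_W = 84 − 0.25(66.2 − 0.2x_W) ⇒ 0.95x_W = 67.45, so x_W = 71.
Then x_Y = 66.2 − 0.2·71 = 52.
Equilibrium price: P = 381 − 123 = 258.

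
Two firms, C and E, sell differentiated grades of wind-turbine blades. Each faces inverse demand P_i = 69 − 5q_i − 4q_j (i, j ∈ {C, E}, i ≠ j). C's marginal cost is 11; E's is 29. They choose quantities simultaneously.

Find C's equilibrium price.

36

Firm C's profit: π = q_C(69 − 5q_C − 4q_E) − 11q_C.
∂π/∂q_C = 58 − 10q_C − 4q_E = 0 ⇒ q_C = 5.8 − 0.4q_E.
Similarly q_E = 4 − 0.4q_C.
Plugging q_E into C's best response: q_C = 5.8 − 0.4(4 − 0.4q_C) ⇒ 0.84q_C = 4.2, so q_C = 5.
Then q_E = 4 − 0.4·5 = 2.
P_C = 69 − 5·5 − 4·2 = 36.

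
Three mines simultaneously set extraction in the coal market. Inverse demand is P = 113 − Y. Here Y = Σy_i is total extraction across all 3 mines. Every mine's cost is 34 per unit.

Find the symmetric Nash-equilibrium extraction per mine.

A representative mine's profit is π_i = y_i(113 − Y) − 34y_i, with Y = y_i + Σ_{j≠i} y_j.
First-order condition: 79 − 2y_i − Σ_{j≠i} y_j = 0.
Imposing symmetry (y_j = y for all j) turns Σ_{j≠i} y_j into 2y, so 79 = 4y and y = 19.75.

19.75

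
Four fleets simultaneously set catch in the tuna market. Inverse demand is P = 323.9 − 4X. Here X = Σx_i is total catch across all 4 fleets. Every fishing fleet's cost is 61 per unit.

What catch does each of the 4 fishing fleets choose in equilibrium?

13.145

A representative fishing fleet's profit is π_i = x_i(323.9 − 4X) − 61x_i, with X = x_i + Σ_{j≠i} x_j.
First-order condition: 262.9 − 8x_i − 4Σ_{j≠i} x_j = 0.
With identical fishing fleets, set every x_j = x: then 262.9 − 8x − 12x = 0, i.e. x = 262.9/20 = 13.145.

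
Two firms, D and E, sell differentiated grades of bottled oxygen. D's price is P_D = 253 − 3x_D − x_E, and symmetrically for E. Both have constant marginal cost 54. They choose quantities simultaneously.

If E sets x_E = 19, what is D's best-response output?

Firm D's profit: π = x_D(253 − 3x_D − x_E) − 54x_D.
∂π/∂x_D = 199 − 6x_D − x_E = 0 ⇒ x_D = 199/6 − (1/6)x_E.
At x_E = 19: x_D = 199/6 − (1/6)·19 = 30.

30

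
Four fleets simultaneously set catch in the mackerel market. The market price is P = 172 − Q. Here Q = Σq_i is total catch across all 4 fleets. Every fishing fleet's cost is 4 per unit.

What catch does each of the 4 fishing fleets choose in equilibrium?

33.6

A representative fishing fleet's profit is π_i = q_i(172 − Q) − 4q_i, with Q = q_i + Σ_{j≠i} q_j.
First-order condition: 168 − 2q_i − Σ_{j≠i} q_j = 0.
In a symmetric equilibrium every fishing fleet chooses the same q, so Σ_{j≠i} q_j = 3q. The condition becomes 168 − 5q = 0, giving q = 168/5 = 33.6.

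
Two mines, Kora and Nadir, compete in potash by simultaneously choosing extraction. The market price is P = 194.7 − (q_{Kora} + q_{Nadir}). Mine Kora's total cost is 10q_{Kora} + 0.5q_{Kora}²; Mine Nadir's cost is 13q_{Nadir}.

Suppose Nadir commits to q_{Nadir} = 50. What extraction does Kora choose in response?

Mine Kora's profit: π = q_{Kora}(194.7 − (q_{Kora} + q_{Nadir})) − 10q_{Kora} − 0.5q_{Kora}².
∂π/∂q_{Kora} = 184.7 − 3q_{Kora} − q_{Nadir} = 0, so q_{Kora} = 1847/30 − (1/3)q_{Nadir}.
At q_{Nadir} = 50: q_{Kora} = 1847/30 − (1/3)·50 = 44.9.

44.9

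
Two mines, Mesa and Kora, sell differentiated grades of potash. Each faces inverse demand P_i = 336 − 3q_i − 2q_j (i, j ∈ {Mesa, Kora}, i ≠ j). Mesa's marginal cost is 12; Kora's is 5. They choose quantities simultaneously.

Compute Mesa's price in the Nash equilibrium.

132.1875

Mine Mesa's profit: π = q_{Mesa}(336 − 3q_{Mesa} − 2q_{Kora}) − 12q_{Mesa}.
∂π/∂q_{Mesa} = 324 − 6q_{Mesa} − 2q_{Kora} = 0 ⇒ q_{Mesa} = 54 − (1/3)q_{Kora}.
Similarly q_{Kora} = 331/6 − (1/3)q_{Mesa}.
Solving the two reaction functions simultaneously: (1 − (−1/3)(−1/3))q_{Mesa} = 54 − (1/3)·(331/6), so (8/9)q_{Mesa} = 641/18 and q_{Mesa} = 40.0625.
Then q_{Kora} = 331/6 − (1/3)·40.0625 = 41.8125.
P_{Mesa} = 336 − 3·40.0625 − 2·41.8125 = 132.1875.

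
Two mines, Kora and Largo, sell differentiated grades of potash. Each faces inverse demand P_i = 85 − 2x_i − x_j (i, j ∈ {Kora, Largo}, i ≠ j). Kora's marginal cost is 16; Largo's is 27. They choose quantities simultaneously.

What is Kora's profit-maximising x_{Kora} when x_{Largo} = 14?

13.75

Mine Kora's profit: π = x_{Kora}(85 − 2x_{Kora} − x_{Largo}) − 16x_{Kora}.
∂π/∂x_{Kora} = 69 − 4x_{Kora} − x_{Largo} = 0 ⇒ x_{Kora} = 17.25 − 0.25x_{Largo}.
At x_{Largo} = 14: x_{Kora} = 17.25 − 0.25·14 = 13.75.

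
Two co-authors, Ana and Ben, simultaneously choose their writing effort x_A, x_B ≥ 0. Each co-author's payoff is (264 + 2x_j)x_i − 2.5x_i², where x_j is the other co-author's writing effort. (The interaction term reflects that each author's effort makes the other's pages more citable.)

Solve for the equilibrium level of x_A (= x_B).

Ana's payoff is (264 + 2x_B)x_A − 2.5x_A².
∂π/∂x_A = 264 + 2x_B − 5x_A = 0, so x_A = 52.8 + 0.4x_B.
The game is symmetric, so in equilibrium x_B = x_A: the reaction function gives 0.6x_A = 52.8, hence x_A = 88.

88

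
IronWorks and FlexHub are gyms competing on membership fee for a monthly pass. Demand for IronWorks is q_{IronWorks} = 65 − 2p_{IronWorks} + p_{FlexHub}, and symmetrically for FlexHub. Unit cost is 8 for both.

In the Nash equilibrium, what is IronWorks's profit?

722

IronWorks's profit: π = (p_{IronWorks} − 8)(65 − 2p_{IronWorks} + p_{FlexHub}).
∂π/∂p_{IronWorks} = 81 − 4p_{IronWorks} + p_{FlexHub} = 0 ⇒ p_{IronWorks} = 20.25 + 0.25p_{FlexHub}.
Setting p_{IronWorks} = p_{FlexHub} in the reaction function: p_{IronWorks} = 20.25 + 0.25p_{IronWorks}, so p_{IronWorks} = 20.25 / 0.75 = 27.
q_{IronWorks} = 65 − 2·27 + 27 = 38.
Profit = (27 − 8)·38 = 722.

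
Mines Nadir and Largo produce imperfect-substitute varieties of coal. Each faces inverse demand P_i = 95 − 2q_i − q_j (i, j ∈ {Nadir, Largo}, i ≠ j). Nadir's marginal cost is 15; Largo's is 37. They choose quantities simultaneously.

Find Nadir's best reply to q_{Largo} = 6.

18.5

Mine Nadir's profit: π = q_{Nadir}(95 − 2q_{Nadir} − q_{Largo}) − 15q_{Nadir}.
∂π/∂q_{Nadir} = 80 − 4q_{Nadir} − q_{Largo} = 0 ⇒ q_{Nadir} = 20 − 0.25q_{Largo}.
At q_{Largo} = 6: q_{Nadir} = 20 − 0.25·6 = 18.5.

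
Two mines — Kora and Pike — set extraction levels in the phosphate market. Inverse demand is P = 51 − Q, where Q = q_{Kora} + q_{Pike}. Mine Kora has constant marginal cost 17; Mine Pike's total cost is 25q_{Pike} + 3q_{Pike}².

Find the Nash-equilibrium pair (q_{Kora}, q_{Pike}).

Mine Kora's profit: π = q_{Kora}(51 − (q_{Kora} + q_{Pike})) − 17q_{Kora}.
∂π/∂q_{Kora} = 34 − 2q_{Kora} − q_{Pike} = 0, so q_{Kora} = 17 − 0.5q_{Pike}.
For Pike: ∂π/∂q_{Pike} = 26 − 8q_{Pike} − q_{Kora} = 0 ⇒ q_{Pike} = 3.25 − 0.125q_{Kora}.
Plugging q_{Pike} into Kora's best response: q_{Kora} = 17 − 0.5(3.25 − 0.125q_{Kora}) ⇒ 0.9375q_{Kora} = 15.375, so q_{Kora} = 16.4.
Then q_{Pike} = 3.25 − 0.125·16.4 = 1.2.

16.4, 1.2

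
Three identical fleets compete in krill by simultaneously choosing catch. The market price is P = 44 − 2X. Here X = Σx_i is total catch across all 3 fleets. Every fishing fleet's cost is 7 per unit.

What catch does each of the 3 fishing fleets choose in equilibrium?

4.625

A representative fishing fleet's profit is π_i = x_i(44 − 2X) − 7x_i, with X = x_i + Σ_{j≠i} x_j.
First-order condition: 37 − 4x_i − 2Σ_{j≠i} x_j = 0.
In a symmetric equilibrium every fishing fleet chooses the same x, so Σ_{j≠i} x_j = 2x. The condition becomes 37 − 8x = 0, giving x = 37/8 = 4.625.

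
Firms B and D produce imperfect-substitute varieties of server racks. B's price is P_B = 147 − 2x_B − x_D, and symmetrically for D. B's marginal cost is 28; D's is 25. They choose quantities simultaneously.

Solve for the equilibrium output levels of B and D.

23.6, 24.6

Firm B's profit: π = x_B(147 − 2x_B − x_D) − 28x_B.
∂π/∂x_B = 119 − 4x_B − x_D = 0 ⇒ x_B = 29.75 − 0.25x_D.
Similarly x_D = 30.5 − 0.25x_B.
Solving the two reaction functions simultaneously: (1 − (−0.25)(−0.25))x_B = 29.75 − 0.25·30.5, so 0.9375x_B = 22.125 and x_B = 23.6.
Then x_D = 30.5 − 0.25·23.6 = 24.6.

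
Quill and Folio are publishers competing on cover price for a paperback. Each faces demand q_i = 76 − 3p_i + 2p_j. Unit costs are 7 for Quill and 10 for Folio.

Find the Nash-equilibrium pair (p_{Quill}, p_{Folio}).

24.8125, 25.9375

Quill's profit: π = (p_{Quill} − 7)(76 − 3p_{Quill} + 2p_{Folio}).
∂π/∂p_{Quill} = 97 − 6p_{Quill} + 2p_{Folio} = 0 ⇒ p_{Quill} = 97/6 + (1/3)p_{Folio}.
Similarly p_{Folio} = 53/3 + (1/3)p_{Quill}.
Plugging p_{Folio} into Quill's best response: p_{Quill} = 97/6 + (1/3)(53/3 + (1/3)p_{Quill}) ⇒ (8/9)p_{Quill} = 397/18, so p_{Quill} = 24.8125.
Then p_{Folio} = 53/3 + (1/3)·24.8125 = 25.9375.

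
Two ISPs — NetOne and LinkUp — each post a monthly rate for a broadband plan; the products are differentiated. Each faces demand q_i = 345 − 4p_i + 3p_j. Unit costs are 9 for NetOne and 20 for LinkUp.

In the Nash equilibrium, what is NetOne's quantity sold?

NetOne's profit: π = (p_{NetOne} − 9)(345 − 4p_{NetOne} + 3p_{LinkUp}).
∂π/∂p_{NetOne} = 381 − 8p_{NetOne} + 3p_{LinkUp} = 0 ⇒ p_{NetOne} = 47.625 + 0.375p_{LinkUp}.
Similarly p_{LinkUp} = 53.125 + 0.375p_{NetOne}.
Plugging p_{LinkUp} into NetOne's best response: p_{NetOne} = 47.625 + 0.375(53.125 + 0.375p_{NetOne}) ⇒ (55/64)p_{NetOne} = 4323/64, so p_{NetOne} = 78.6.
Then p_{LinkUp} = 53.125 + 0.375·78.6 = 82.6.
q_{NetOne} = 345 − 4·78.6 + 3·82.6 = 278.4.

278.4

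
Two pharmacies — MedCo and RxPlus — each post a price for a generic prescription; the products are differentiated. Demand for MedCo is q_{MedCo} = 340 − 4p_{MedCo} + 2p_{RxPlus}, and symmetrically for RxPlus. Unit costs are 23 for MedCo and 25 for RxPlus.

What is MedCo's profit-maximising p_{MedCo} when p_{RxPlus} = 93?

MedCo's profit: π = (p_{MedCo} − 23)(340 − 4p_{MedCo} + 2p_{RxPlus}).
∂π/∂p_{MedCo} = 432 − 8p_{MedCo} + 2p_{RxPlus} = 0 ⇒ p_{MedCo} = 54 + 0.25p_{RxPlus}.
At p_{RxPlus} = 93: p_{MedCo} = 54 + 0.25·93 = 77.25.

77.25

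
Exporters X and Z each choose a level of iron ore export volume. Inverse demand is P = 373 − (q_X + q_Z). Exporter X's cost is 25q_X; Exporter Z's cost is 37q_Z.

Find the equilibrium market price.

Exporter X's profit: π = q_X(373 − (q_X + q_Z)) − 25q_X.
∂π/∂q_X = 348 − 2q_X − q_Z = 0, so q_X = 174 − 0.5q_Z.
By the same steps for Z: q_Z = 168 − 0.5q_X.
Solving the two reaction functions simultaneously: (1 − (−0.5)(−0.5))q_X = 174 − 0.5·168, so 0.75q_X = 90 and q_X = 120.
Then q_Z = 168 − 0.5·120 = 108.
Equilibrium price: P = 373 − 228 = 145.

145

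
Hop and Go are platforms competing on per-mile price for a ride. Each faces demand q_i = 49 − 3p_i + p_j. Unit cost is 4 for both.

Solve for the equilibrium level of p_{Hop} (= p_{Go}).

12.2

Hop's profit: π = (p_{Hop} − 4)(49 − 3p_{Hop} + p_{Go}).
∂π/∂p_{Hop} = 61 − 6p_{Hop} + p_{Go} = 0 ⇒ p_{Hop} = 61/6 + (1/6)p_{Go}.
Setting p_{Hop} = p_{Go} in the reaction function: p_{Hop} = 61/6 + (1/6)p_{Hop}, so p_{Hop} = (61/6) / (5/6) = 12.2.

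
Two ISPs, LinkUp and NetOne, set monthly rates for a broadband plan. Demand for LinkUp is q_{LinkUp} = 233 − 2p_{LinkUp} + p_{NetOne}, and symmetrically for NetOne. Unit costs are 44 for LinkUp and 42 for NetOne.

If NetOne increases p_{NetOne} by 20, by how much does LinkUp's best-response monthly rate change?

LinkUp's profit: π = (p_{LinkUp} − 44)(233 − 2p_{LinkUp} + p_{NetOne}).
∂π/∂p_{LinkUp} = 321 − 4p_{LinkUp} + p_{NetOne} = 0 ⇒ p_{LinkUp} = 80.25 + 0.25p_{NetOne}.
The reaction-function slope is 0.25, so a 20-unit rise in p_{NetOne} moves p_{LinkUp} by 0.25 × 20 = 5. LinkUp's best response rises — the actions are strategic complements.

5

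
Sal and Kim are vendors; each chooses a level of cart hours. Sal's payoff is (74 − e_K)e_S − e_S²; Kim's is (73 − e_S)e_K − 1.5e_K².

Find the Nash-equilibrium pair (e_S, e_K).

Expanding Sal's payoff: 74e_S − e_Ke_S − e_S².
∂π/∂e_S = 74 − e_K − 2e_S = 0, so e_S = 37 − 0.5e_K.
Likewise for Kim: e_K = 73/3 − (1/3)e_S.
Plugging e_K into Sal's best response: e_S = 37 − 0.5(73/3 − (1/3)e_S) ⇒ (5/6)e_S = 149/6, so e_S = 29.8.
Then e_K = 73/3 − (1/3)·29.8 = 14.4.

29.8, 14.4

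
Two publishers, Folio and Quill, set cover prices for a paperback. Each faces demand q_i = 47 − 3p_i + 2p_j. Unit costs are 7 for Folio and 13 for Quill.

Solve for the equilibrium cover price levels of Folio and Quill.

18.125, 20.375

Folio's profit: π = (p_{Folio} − 7)(47 − 3p_{Folio} + 2p_{Quill}).
∂π/∂p_{Folio} = 68 − 6p_{Folio} + 2p_{Quill} = 0 ⇒ p_{Folio} = 34/3 + (1/3)p_{Quill}.
Similarly p_{Quill} = 43/3 + (1/3)p_{Folio}.
Solving the two reaction functions simultaneously: (1 − (1/3)(1/3))p_{Folio} = 34/3 + (1/3)·(43/3), so (8/9)p_{Folio} = 145/9 and p_{Folio} = 18.125.
Then p_{Quill} = 43/3 + (1/3)·18.125 = 20.375.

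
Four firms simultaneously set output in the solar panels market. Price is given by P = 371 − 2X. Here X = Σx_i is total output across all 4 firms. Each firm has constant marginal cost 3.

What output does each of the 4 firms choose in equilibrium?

36.8

A representative firm's profit is π_i = x_i(371 − 2X) − 3x_i, with X = x_i + Σ_{j≠i} x_j.
First-order condition: 368 − 4x_i − 2Σ_{j≠i} x_j = 0.
With identical firms, set every x_j = x: then 368 − 4x − 6x = 0, i.e. x = 368/10 = 36.8.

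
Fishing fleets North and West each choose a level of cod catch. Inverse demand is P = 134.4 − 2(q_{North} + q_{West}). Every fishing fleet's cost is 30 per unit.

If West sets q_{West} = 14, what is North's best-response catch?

Fishing fleet North's profit: π = q_{North}(134.4 − 2(q_{North} + q_{West})) − 30q_{North}.
∂π/∂q_{North} = 104.4 − 4q_{North} − 2q_{West} = 0, so q_{North} = 26.1 − 0.5q_{West}.
At q_{West} = 14: q_{North} = 26.1 − 0.5·14 = 19.1.

19.1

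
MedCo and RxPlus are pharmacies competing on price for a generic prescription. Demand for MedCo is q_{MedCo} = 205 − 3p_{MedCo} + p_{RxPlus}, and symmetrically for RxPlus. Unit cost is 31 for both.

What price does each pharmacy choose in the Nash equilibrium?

59.6

MedCo's profit: π = (p_{MedCo} − 31)(205 − 3p_{MedCo} + p_{RxPlus}).
∂π/∂p_{MedCo} = 298 − 6p_{MedCo} + p_{RxPlus} = 0 ⇒ p_{MedCo} = 149/3 + (1/6)p_{RxPlus}.
The game is symmetric, so in equilibrium p_{RxPlus} = p_{MedCo}: the reaction function gives (5/6)p_{MedCo} = 149/3, hence p_{MedCo} = 59.6.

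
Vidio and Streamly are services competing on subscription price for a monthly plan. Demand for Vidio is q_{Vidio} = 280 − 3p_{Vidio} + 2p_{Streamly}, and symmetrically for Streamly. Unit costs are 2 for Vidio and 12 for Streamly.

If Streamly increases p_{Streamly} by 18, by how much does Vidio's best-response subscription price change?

Vidio's profit: π = (p_{Vidio} − 2)(280 − 3p_{Vidio} + 2p_{Streamly}).
∂π/∂p_{Vidio} = 286 − 6p_{Vidio} + 2p_{Streamly} = 0 ⇒ p_{Vidio} = 143/3 + (1/3)p_{Streamly}.
The reaction-function slope is 1/3, so an 18-unit rise in p_{Streamly} moves p_{Vidio} by 1/3 × 18 = 6. Vidio's best response rises — the actions are strategic complements.

6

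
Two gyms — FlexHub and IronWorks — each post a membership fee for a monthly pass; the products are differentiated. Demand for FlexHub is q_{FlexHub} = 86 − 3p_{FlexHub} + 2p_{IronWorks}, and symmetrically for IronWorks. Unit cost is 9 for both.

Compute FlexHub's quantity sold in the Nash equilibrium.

57.75

FlexHub's profit: π = (p_{FlexHub} − 9)(86 − 3p_{FlexHub} + 2p_{IronWorks}).
∂π/∂p_{FlexHub} = 113 − 6p_{FlexHub} + 2p_{IronWorks} = 0 ⇒ p_{FlexHub} = 113/6 + (1/3)p_{IronWorks}.
The game is symmetric, so in equilibrium p_{IronWorks} = p_{FlexHub}: the reaction function gives (2/3)p_{FlexHub} = 113/6, hence p_{FlexHub} = 28.25.
q_{FlexHub} = 86 − 3·28.25 + 2·28.25 = 57.75.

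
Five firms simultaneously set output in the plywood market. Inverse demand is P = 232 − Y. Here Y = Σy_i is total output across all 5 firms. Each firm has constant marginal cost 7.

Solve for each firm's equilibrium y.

37.5

A representative firm's profit is π_i = y_i(232 − Y) − 7y_i, with Y = y_i + Σ_{j≠i} y_j.
First-order condition: 225 − 2y_i − Σ_{j≠i} y_j = 0.
With identical firms, set every y_j = y: then 225 − 2y − 4y = 0, i.e. y = 225/6 = 37.5.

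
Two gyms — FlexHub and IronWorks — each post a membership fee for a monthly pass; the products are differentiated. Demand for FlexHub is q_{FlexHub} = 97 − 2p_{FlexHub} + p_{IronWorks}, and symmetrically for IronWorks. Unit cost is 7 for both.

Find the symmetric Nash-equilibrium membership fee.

37

FlexHub's profit: π = (p_{FlexHub} − 7)(97 − 2p_{FlexHub} + p_{IronWorks}).
∂π/∂p_{FlexHub} = 111 − 4p_{FlexHub} + p_{IronWorks} = 0 ⇒ p_{FlexHub} = 27.75 + 0.25p_{IronWorks}.
Setting p_{FlexHub} = p_{IronWorks} in the reaction function: p_{FlexHub} = 27.75 + 0.25p_{FlexHub}, so p_{FlexHub} = 27.75 / 0.75 = 37.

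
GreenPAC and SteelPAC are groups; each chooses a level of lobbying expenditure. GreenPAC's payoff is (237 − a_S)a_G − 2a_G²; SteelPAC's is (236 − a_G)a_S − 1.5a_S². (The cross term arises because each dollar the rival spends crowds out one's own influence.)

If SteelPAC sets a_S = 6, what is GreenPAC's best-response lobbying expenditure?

Expanding GreenPAC's payoff: 237a_G − a_Sa_G − 2a_G².
∂π/∂a_G = 237 − a_S − 4a_G = 0, so a_G = 59.25 − 0.25a_S.
At a_S = 6: a_G = 59.25 − 0.25·6 = 57.75.

57.75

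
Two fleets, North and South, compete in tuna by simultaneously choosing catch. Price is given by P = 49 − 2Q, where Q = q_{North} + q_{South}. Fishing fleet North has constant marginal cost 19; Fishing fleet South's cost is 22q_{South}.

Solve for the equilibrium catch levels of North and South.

Fishing fleet North's profit: π = q_{North}(49 − 2(q_{North} + q_{South})) − 19q_{North}.
∂π/∂q_{North} = 30 − 4q_{North} − 2q_{South} = 0, so q_{North} = 7.5 − 0.5q_{South}.
By the same steps for South: q_{South} = 6.75 − 0.5q_{North}.
Solving the two reaction functions simultaneously: (1 − (−0.5)(−0.5))q_{North} = 7.5 − 0.5·6.75, so 0.75q_{North} = 4.125 and q_{North} = 5.5.
Then q_{South} = 6.75 − 0.5·5.5 = 4.

5.5, 4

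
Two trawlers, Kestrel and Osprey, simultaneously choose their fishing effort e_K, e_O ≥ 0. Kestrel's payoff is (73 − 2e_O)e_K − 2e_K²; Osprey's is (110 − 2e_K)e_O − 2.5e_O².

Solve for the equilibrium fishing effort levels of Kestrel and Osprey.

Expanding Kestrel's payoff: 73e_K − 2e_Oe_K − 2e_K².
∂π/∂e_K = 73 − 2e_O − 4e_K = 0, so e_K = 18.25 − 0.5e_O.
Likewise for Osprey: e_O = 22 − 0.4e_K.
Solving the two reaction functions simultaneously: (1 − (−0.5)(−0.4))e_K = 18.25 − 0.5·22, so 0.8e_K = 7.25 and e_K = 9.0625.
Then e_O = 22 − 0.4·9.0625 = 18.375.

9.0625, 18.375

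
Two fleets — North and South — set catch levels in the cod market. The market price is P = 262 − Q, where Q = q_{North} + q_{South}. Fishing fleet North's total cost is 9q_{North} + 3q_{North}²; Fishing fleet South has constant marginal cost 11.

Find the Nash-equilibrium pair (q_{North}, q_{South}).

17, 117

Fishing fleet North's profit: π = q_{North}(262 − (q_{North} + q_{South})) − 9q_{North} − 3q_{North}².
∂π/∂q_{North} = 253 − 8q_{North} − q_{South} = 0, so q_{North} = 31.625 − 0.125q_{South}.
For South: ∂π/∂q_{South} = 251 − 2q_{South} − q_{North} = 0 ⇒ q_{South} = 125.5 − 0.5q_{North}.
Solving the two reaction functions simultaneously: (1 − (−0.125)(−0.5))q_{North} = 31.625 − 0.125·125.5, so 0.9375q_{North} = 15.9375 and q_{North} = 17.
Then q_{South} = 125.5 − 0.5·17 = 117.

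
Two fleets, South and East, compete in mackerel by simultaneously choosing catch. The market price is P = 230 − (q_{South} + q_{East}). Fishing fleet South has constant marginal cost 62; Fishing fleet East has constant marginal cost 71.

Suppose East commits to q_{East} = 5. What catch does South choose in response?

81.5

Fishing fleet South's profit: π = q_{South}(230 − (q_{South} + q_{East})) − 62q_{South}.
∂π/∂q_{South} = 168 − 2q_{South} − q_{East} = 0, so q_{South} = 84 − 0.5q_{East}.
At q_{East} = 5: q_{South} = 84 − 0.5·5 = 81.5.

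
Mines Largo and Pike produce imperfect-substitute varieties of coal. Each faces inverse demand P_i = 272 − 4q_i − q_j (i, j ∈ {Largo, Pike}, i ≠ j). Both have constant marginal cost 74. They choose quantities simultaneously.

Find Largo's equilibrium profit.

Mine Largo's profit: π = q_{Largo}(272 − 4q_{Largo} − q_{Pike}) − 74q_{Largo}.
∂π/∂q_{Largo} = 198 − 8q_{Largo} − q_{Pike} = 0 ⇒ q_{Largo} = 24.75 − 0.125q_{Pike}.
The game is symmetric, so in equilibrium q_{Pike} = q_{Largo}: the reaction function gives 1.125q_{Largo} = 24.75, hence q_{Largo} = 22.
P_{Largo} = 272 − 4·22 − 22 = 162.
Profit = (162 − 74)·22 = 1936.

1936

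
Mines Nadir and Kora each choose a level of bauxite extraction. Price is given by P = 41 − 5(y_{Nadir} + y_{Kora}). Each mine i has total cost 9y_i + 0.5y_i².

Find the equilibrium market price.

Mine Nadir's profit: π = y_{Nadir}(41 − 5(y_{Nadir} + y_{Kora})) − 9y_{Nadir} − 0.5y_{Nadir}².
∂π/∂y_{Nadir} = 32 − 11y_{Nadir} − 5y_{Kora} = 0, so y_{Nadir} = 32/11 − (5/11)y_{Kora}.
Setting y_{Nadir} = y_{Kora} in the reaction function: y_{Nadir} = 32/11 − (5/11)y_{Nadir}, so y_{Nadir} = (32/11) / (16/11) = 2.
Equilibrium price: P = 41 − 5·4 = 21.

21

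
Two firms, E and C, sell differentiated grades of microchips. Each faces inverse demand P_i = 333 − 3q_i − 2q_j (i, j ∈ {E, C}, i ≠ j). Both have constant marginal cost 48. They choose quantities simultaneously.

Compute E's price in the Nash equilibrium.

Firm E's profit: π = q_E(333 − 3q_E − 2q_C) − 48q_E.
∂π/∂q_E = 285 − 6q_E − 2q_C = 0 ⇒ q_E = 47.5 − (1/3)q_C.
Setting q_E = q_C in the reaction function: q_E = 47.5 − (1/3)q_E, so q_E = 47.5 / (4/3) = 35.625.
P_E = 333 − 3·35.625 − 2·35.625 = 154.875.

154.875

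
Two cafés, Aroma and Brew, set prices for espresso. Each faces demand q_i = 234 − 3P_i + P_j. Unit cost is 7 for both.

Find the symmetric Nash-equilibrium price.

51

Aroma's profit: π = (P_{Aroma} − 7)(234 − 3P_{Aroma} + P_{Brew}).
∂π/∂P_{Aroma} = 255 − 6P_{Aroma} + P_{Brew} = 0 ⇒ P_{Aroma} = 42.5 + (1/6)P_{Brew}.
By symmetry P_{Brew} = P_{Aroma}; substituting into the reaction function, (5/6)P_{Aroma} = 42.5 and P_{Aroma} = 51.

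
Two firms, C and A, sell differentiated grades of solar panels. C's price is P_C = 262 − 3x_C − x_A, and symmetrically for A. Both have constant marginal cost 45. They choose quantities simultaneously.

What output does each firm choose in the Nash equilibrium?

Firm C's profit: π = x_C(262 − 3x_C − x_A) − 45x_C.
∂π/∂x_C = 217 − 6x_C − x_A = 0 ⇒ x_C = 217/6 − (1/6)x_A.
Setting x_C = x_A in the reaction function: x_C = 217/6 − (1/6)x_C, so x_C = (217/6) / (7/6) = 31.

31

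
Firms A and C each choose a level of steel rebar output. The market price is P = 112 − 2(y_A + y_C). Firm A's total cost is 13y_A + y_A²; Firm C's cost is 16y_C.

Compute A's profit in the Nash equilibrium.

312.12

Firm A's profit: π = y_A(112 − 2(y_A + y_C)) − 13y_A − y_A².
∂π/∂y_A = 99 − 6y_A − 2y_C = 0, so y_A = 16.5 − (1/3)y_C.
For C: ∂π/∂y_C = 96 − 4y_C − 2y_A = 0 ⇒ y_C = 24 − 0.5y_A.
Solving the two reaction functions simultaneously: (1 − (−1/3)(−0.5))y_A = 16.5 − (1/3)·24, so (5/6)y_A = 8.5 and y_A = 10.2.
Then y_C = 24 − 0.5·10.2 = 18.9.
Price P = 112 − 2·29.1 = 53.8.
A's profit: (53.8 − 13)·10.2 − (10.2)² = 312.12.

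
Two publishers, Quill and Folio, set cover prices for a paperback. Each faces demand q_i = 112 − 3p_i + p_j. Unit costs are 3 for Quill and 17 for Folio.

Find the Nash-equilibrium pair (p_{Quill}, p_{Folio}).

Quill's profit: π = (p_{Quill} − 3)(112 − 3p_{Quill} + p_{Folio}).
∂π/∂p_{Quill} = 121 − 6p_{Quill} + p_{Folio} = 0 ⇒ p_{Quill} = 121/6 + (1/6)p_{Folio}.
Similarly p_{Folio} = 163/6 + (1/6)p_{Quill}.
Substituting the second reaction function into the first: p_{Quill} = 121/6 + (1/6)(163/6 + (1/6)p_{Quill}), which gives (35/36)p_{Quill} = 889/36 ⇒ p_{Quill} = 25.4.
Then p_{Folio} = 163/6 + (1/6)·25.4 = 31.4.

25.4, 31.4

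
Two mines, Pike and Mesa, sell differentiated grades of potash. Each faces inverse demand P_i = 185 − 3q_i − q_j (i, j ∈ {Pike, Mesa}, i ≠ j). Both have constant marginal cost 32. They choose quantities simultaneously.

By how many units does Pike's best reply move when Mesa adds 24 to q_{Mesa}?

Mine Pike's profit: π = q_{Pike}(185 − 3q_{Pike} − q_{Mesa}) − 32q_{Pike}.
∂π/∂q_{Pike} = 153 − 6q_{Pike} − q_{Mesa} = 0 ⇒ q_{Pike} = 25.5 − (1/6)q_{Mesa}.
The reaction-function slope is −1/6, so a 24-unit rise in q_{Mesa} moves q_{Pike} by −1/6 × 24 = −4. Pike's best response falls — the actions are strategic substitutes.

-4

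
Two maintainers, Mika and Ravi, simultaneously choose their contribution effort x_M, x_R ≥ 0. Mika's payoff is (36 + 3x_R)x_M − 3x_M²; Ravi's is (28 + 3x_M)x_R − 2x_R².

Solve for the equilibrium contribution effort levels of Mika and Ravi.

15.2, 18.4

Expanding Mika's payoff: 36x_M + 3x_Rx_M − 3x_M².
∂π/∂x_M = 36 + 3x_R − 6x_M = 0, so x_M = 6 + 0.5x_R.
Likewise for Ravi: x_R = 7 + 0.75x_M.
Substituting the second reaction function into the first: x_M = 6 + 0.5(7 + 0.75x_M), which gives 0.625x_M = 9.5 ⇒ x_M = 15.2.
Then x_R = 7 + 0.75·15.2 = 18.4.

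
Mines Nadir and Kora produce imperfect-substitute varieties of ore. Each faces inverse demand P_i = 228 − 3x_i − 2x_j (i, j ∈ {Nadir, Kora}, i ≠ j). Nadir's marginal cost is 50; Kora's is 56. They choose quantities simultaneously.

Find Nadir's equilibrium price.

117.875

Mine Nadir's profit: π = x_{Nadir}(228 − 3x_{Nadir} − 2x_{Kora}) − 50x_{Nadir}.
∂π/∂x_{Nadir} = 178 − 6x_{Nadir} − 2x_{Kora} = 0 ⇒ x_{Nadir} = 89/3 − (1/3)x_{Kora}.
Similarly x_{Kora} = 86/3 − (1/3)x_{Nadir}.
Solving the two reaction functions simultaneously: (1 − (−1/3)(−1/3))x_{Nadir} = 89/3 − (1/3)·(86/3), so (8/9)x_{Nadir} = 181/9 and x_{Nadir} = 22.625.
Then x_{Kora} = 86/3 − (1/3)·22.625 = 21.125.
P_{Nadir} = 228 − 3·22.625 − 2·21.125 = 117.875.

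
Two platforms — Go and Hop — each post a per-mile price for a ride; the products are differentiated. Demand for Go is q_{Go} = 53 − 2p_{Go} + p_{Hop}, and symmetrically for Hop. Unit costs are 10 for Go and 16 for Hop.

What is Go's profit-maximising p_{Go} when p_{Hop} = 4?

Go's profit: π = (p_{Go} − 10)(53 − 2p_{Go} + p_{Hop}).
∂π/∂p_{Go} = 73 − 4p_{Go} + p_{Hop} = 0 ⇒ p_{Go} = 18.25 + 0.25p_{Hop}.
At p_{Hop} = 4: p_{Go} = 18.25 + 0.25·4 = 19.25.

19.25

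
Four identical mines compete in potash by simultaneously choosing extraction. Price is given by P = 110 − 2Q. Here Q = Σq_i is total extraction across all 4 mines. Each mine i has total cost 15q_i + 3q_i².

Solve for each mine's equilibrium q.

A representative mine's profit is π_i = q_i(110 − 2Q) − 15q_i − 3q_i², with Q = q_i + Σ_{j≠i} q_j.
First-order condition: 95 − 10q_i − 2Σ_{j≠i} q_j = 0.
In a symmetric equilibrium every mine chooses the same q, so Σ_{j≠i} q_j = 3q. The condition becomes 95 − 16q = 0, giving q = 95/16 = 5.9375.

5.9375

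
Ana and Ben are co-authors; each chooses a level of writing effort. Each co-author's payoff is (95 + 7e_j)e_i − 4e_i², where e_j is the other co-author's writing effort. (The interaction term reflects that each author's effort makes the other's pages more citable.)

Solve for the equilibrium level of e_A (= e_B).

Ana's payoff is (95 + 7e_B)e_A − 4e_A².
∂π/∂e_A = 95 + 7e_B − 8e_A = 0, so e_A = 11.875 + 0.875e_B.
Setting e_A = e_B in the reaction function: e_A = 11.875 + 0.875e_A, so e_A = 11.875 / 0.125 = 95.

95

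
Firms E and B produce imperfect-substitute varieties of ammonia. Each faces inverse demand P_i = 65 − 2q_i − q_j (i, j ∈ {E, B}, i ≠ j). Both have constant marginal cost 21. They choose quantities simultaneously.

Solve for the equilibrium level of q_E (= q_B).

8.8

Firm E's profit: π = q_E(65 − 2q_E − q_B) − 21q_E.
∂π/∂q_E = 44 − 4q_E − q_B = 0 ⇒ q_E = 11 − 0.25q_B.
By symmetry q_B = q_E; substituting into the reaction function, 1.25q_E = 11 and q_E = 8.8.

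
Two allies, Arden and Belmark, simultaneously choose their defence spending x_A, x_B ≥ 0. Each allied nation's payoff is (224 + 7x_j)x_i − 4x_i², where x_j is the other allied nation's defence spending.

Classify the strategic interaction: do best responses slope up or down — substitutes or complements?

strategic complements

Arden's payoff is (224 + 7x_B)x_A − 4x_A².
∂π/∂x_A = 224 + 7x_B − 8x_A = 0, so x_A = 28 + 0.875x_B.
The best-response slope dx_A/dx_B = 0.875 > 0: the reaction function is upward-sloping, so the choices are strategic complements.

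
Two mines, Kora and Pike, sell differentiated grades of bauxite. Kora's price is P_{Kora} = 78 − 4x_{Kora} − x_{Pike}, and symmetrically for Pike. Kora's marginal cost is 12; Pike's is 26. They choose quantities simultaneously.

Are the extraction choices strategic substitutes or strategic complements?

strategic substitutes

Mine Kora's profit: π = x_{Kora}(78 − 4x_{Kora} − x_{Pike}) − 12x_{Kora}.
∂π/∂x_{Kora} = 66 − 8x_{Kora} − x_{Pike} = 0 ⇒ x_{Kora} = 8.25 − 0.125x_{Pike}.
The best-response slope dx_{Kora}/dx_{Pike} = −0.125 < 0: the reaction function is downward-sloping, so the choices are strategic substitutes.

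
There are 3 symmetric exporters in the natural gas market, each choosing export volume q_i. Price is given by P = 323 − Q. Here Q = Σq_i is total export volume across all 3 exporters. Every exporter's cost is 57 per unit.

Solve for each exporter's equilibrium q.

66.5

A representative exporter's profit is π_i = q_i(323 − Q) − 57q_i, with Q = q_i + Σ_{j≠i} q_j.
First-order condition: 266 − 2q_i − Σ_{j≠i} q_j = 0.
In a symmetric equilibrium every exporter chooses the same q, so Σ_{j≠i} q_j = 2q. The condition becomes 266 − 4q = 0, giving q = 266/4 = 66.5.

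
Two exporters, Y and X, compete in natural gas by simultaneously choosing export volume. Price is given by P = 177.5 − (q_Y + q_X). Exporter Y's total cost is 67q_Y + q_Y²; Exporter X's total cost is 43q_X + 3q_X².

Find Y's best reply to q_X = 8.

25.625

Exporter Y's profit: π = q_Y(177.5 − (q_Y + q_X)) − 67q_Y − q_Y².
∂π/∂q_Y = 110.5 − 4q_Y − q_X = 0, so q_Y = 27.625 − 0.25q_X.
At q_X = 8: q_Y = 27.625 − 0.25·8 = 25.625.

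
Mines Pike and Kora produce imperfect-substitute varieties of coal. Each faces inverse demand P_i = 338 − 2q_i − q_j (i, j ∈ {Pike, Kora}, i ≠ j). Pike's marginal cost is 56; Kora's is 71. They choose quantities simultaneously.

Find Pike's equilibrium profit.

Mine Pike's profit: π = q_{Pike}(338 − 2q_{Pike} − q_{Kora}) − 56q_{Pike}.
∂π/∂q_{Pike} = 282 − 4q_{Pike} − q_{Kora} = 0 ⇒ q_{Pike} = 70.5 − 0.25q_{Kora}.
Similarly q_{Kora} = 66.75 − 0.25q_{Pike}.
Plugging q_{Kora} into Pike's best response: q_{Pike} = 70.5 − 0.25(66.75 − 0.25q_{Pike}) ⇒ 0.9375q_{Pike} = 53.8125, so q_{Pike} = 57.4.
Then q_{Kora} = 66.75 − 0.25·57.4 = 52.4.
P_{Pike} = 338 − 2·57.4 − 52.4 = 170.8.
Profit = (170.8 − 56)·57.4 = 6589.52.

6589.52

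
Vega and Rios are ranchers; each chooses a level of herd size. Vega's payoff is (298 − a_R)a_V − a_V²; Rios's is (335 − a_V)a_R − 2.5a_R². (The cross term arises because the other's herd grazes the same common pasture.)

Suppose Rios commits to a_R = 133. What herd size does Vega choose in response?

Expanding Vega's payoff: 298a_V − a_Ra_V − a_V².
∂π/∂a_V = 298 − a_R − 2a_V = 0, so a_V = 149 − 0.5a_R.
At a_R = 133: a_V = 149 − 0.5·133 = 82.5.

82.5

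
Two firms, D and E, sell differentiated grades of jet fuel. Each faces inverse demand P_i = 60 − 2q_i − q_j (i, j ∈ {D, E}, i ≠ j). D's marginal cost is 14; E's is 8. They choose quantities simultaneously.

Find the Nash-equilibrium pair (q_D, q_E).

Firm D's profit: π = q_D(60 − 2q_D − q_E) − 14q_D.
∂π/∂q_D = 46 − 4q_D − q_E = 0 ⇒ q_D = 11.5 − 0.25q_E.
Similarly q_E = 13 − 0.25q_D.
Solving the two reaction functions simultaneously: (1 − (−0.25)(−0.25))q_D = 11.5 − 0.25·13, so 0.9375q_D = 8.25 and q_D = 8.8.
Then q_E = 13 − 0.25·8.8 = 10.8.

8.8, 10.8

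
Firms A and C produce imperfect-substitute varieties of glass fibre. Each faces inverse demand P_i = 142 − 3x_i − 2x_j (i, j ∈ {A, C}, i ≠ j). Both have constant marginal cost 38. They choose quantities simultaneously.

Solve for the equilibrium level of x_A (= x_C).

13

Firm A's profit: π = x_A(142 − 3x_A − 2x_C) − 38x_A.
∂π/∂x_A = 104 − 6x_A − 2x_C = 0 ⇒ x_A = 52/3 − (1/3)x_C.
By symmetry x_C = x_A; substituting into the reaction function, (4/3)x_A = 52/3 and x_A = 13.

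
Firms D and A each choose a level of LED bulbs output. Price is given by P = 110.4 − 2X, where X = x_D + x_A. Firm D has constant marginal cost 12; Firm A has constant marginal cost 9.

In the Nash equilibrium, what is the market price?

43.8

Firm D's profit: π = x_D(110.4 − 2(x_D + x_A)) − 12x_D.
∂π/∂x_D = 98.4 − 4x_D − 2x_A = 0, so x_D = 24.6 − 0.5x_A.
By the same steps for A: x_A = 25.35 − 0.5x_D.
Solving the two reaction functions simultaneously: (1 − (−0.5)(−0.5))x_D = 24.6 − 0.5·25.35, so 0.75x_D = 11.925 and x_D = 15.9.
Then x_A = 25.35 − 0.5·15.9 = 17.4.
Equilibrium price: P = 110.4 − 2·33.3 = 43.8.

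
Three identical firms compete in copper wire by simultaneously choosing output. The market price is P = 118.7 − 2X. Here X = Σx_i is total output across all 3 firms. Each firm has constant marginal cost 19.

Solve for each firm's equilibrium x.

12.4625

A representative firm's profit is π_i = x_i(118.7 − 2X) − 19x_i, with X = x_i + Σ_{j≠i} x_j.
First-order condition: 99.7 − 4x_i − 2Σ_{j≠i} x_j = 0.
Imposing symmetry (x_j = x for all j) turns Σ_{j≠i} x_j into 2x, so 99.7 = 8x and x = 12.4625.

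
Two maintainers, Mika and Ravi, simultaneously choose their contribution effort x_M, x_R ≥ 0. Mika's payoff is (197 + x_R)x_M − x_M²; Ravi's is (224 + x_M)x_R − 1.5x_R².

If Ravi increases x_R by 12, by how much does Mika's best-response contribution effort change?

Expanding Mika's payoff: 197x_M + x_Rx_M − x_M².
∂π/∂x_M = 197 + x_R − 2x_M = 0, so x_M = 98.5 + 0.5x_R.
The reaction-function slope is 0.5, so a 12-unit rise in x_R moves x_M by 0.5 × 12 = 6. Mika's best response rises — the actions are strategic complements.

6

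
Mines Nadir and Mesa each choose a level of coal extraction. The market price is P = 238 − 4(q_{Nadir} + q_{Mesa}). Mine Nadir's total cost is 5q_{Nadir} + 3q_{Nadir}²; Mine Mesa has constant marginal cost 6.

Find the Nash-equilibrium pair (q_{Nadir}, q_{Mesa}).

Mine Nadir's profit: π = q_{Nadir}(238 − 4(q_{Nadir} + q_{Mesa})) − 5q_{Nadir} − 3q_{Nadir}².
∂π/∂q_{Nadir} = 233 − 14q_{Nadir} − 4q_{Mesa} = 0, so q_{Nadir} = 233/14 − (2/7)q_{Mesa}.
For Mesa: ∂π/∂q_{Mesa} = 232 − 8q_{Mesa} − 4q_{Nadir} = 0 ⇒ q_{Mesa} = 29 − 0.5q_{Nadir}.
Solving the two reaction functions simultaneously: (1 − (−2/7)(−0.5))q_{Nadir} = 233/14 − (2/7)·29, so (6/7)q_{Nadir} = 117/14 and q_{Nadir} = 9.75.
Then q_{Mesa} = 29 − 0.5·9.75 = 24.125.

9.75, 24.125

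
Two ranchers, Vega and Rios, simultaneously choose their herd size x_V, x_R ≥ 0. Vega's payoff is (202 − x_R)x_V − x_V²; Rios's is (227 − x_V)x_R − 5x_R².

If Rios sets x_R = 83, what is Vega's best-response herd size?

Expanding Vega's payoff: 202x_V − x_Rx_V − x_V².
∂π/∂x_V = 202 − x_R − 2x_V = 0, so x_V = 101 − 0.5x_R.
At x_R = 83: x_V = 101 − 0.5·83 = 59.5.

59.5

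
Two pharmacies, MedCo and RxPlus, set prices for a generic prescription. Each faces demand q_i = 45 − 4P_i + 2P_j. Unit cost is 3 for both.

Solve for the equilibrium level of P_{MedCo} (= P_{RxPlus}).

MedCo's profit: π = (P_{MedCo} − 3)(45 − 4P_{MedCo} + 2P_{RxPlus}).
∂π/∂P_{MedCo} = 57 − 8P_{MedCo} + 2P_{RxPlus} = 0 ⇒ P_{MedCo} = 7.125 + 0.25P_{RxPlus}.
By symmetry P_{RxPlus} = P_{MedCo}; substituting into the reaction function, 0.75P_{MedCo} = 7.125 and P_{MedCo} = 9.5.

9.5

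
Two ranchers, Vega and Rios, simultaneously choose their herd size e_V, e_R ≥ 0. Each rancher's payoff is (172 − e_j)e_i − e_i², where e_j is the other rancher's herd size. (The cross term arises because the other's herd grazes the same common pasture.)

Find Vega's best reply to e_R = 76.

Vega's payoff is (172 − e_R)e_V − e_V².
∂π/∂e_V = 172 − e_R − 2e_V = 0, so e_V = 86 − 0.5e_R.
At e_R = 76: e_V = 86 − 0.5·76 = 48.

48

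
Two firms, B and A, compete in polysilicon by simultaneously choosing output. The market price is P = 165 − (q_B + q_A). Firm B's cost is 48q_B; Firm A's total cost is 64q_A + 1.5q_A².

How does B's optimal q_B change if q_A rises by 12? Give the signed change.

-6

Firm B's profit: π = q_B(165 − (q_B + q_A)) − 48q_B.
∂π/∂q_B = 117 − 2q_B − q_A = 0, so q_B = 58.5 − 0.5q_A.
The reaction-function slope is −0.5, so a 12-unit rise in q_A moves q_B by −0.5 × 12 = −6. B's best response falls — the actions are strategic substitutes.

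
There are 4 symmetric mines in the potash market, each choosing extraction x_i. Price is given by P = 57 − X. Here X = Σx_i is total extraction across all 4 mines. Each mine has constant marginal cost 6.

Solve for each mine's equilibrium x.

A representative mine's profit is π_i = x_i(57 − X) − 6x_i, with X = x_i + Σ_{j≠i} x_j.
First-order condition: 51 − 2x_i − Σ_{j≠i} x_j = 0.
Imposing symmetry (x_j = x for all j) turns Σ_{j≠i} x_j into 3x, so 51 = 5x and x = 10.2.

10.2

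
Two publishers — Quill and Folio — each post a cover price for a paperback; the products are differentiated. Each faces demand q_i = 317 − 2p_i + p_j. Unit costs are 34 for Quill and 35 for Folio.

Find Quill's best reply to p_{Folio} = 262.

Quill's profit: π = (p_{Quill} − 34)(317 − 2p_{Quill} + p_{Folio}).
∂π/∂p_{Quill} = 385 − 4p_{Quill} + p_{Folio} = 0 ⇒ p_{Quill} = 96.25 + 0.25p_{Folio}.
At p_{Folio} = 262: p_{Quill} = 96.25 + 0.25·262 = 161.75.

161.75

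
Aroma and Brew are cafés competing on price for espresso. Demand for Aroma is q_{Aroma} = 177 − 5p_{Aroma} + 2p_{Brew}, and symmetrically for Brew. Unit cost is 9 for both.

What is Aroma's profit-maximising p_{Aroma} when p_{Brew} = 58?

Aroma's profit: π = (p_{Aroma} − 9)(177 − 5p_{Aroma} + 2p_{Brew}).
∂π/∂p_{Aroma} = 222 − 10p_{Aroma} + 2p_{Brew} = 0 ⇒ p_{Aroma} = 22.2 + 0.2p_{Brew}.
At p_{Brew} = 58: p_{Aroma} = 22.2 + 0.2·58 = 33.8.

33.8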